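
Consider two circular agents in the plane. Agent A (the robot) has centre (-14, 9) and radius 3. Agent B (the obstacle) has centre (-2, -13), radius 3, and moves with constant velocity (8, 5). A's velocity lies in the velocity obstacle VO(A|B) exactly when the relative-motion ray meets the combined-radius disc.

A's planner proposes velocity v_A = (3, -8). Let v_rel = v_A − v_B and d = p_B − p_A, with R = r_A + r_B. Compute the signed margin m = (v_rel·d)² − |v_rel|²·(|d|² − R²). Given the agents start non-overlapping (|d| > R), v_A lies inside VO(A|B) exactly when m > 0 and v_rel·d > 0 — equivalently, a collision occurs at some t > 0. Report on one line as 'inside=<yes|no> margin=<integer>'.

d = (12, -22),  |d|² = 628;  R = 3+3 = 6,  c = 628−6² = 592
v_rel = (-5, -13),  |v_rel|² = 194;  v_rel·d = (-5)·(12) + (-13)·(-22) = 226
194·t² − 452·t + 592 = 0  ⇒  m = 226² − 194·592 = -63772
m = -63772 < 0,  v_rel·d = 226 > 0  ⇒  outside

inside=no margin=-63772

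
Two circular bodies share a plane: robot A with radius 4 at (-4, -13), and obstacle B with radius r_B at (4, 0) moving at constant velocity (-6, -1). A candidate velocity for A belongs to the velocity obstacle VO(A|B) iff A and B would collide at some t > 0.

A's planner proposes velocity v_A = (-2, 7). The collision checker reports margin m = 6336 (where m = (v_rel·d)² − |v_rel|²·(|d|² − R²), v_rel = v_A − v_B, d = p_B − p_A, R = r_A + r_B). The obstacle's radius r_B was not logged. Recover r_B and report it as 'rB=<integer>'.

m = 6336
d = (8, 13);  v_rel = (4, 8),  |v_rel|² = 80
v_rel×d = (4)·(13) − (8)·(8) = -12
since m = R²·80 − (-12)²:  R² = (144 + 6336) / 80 = 81
R = √81 = 9  ⇒  r_B = 9 − 4 = 5

rB=5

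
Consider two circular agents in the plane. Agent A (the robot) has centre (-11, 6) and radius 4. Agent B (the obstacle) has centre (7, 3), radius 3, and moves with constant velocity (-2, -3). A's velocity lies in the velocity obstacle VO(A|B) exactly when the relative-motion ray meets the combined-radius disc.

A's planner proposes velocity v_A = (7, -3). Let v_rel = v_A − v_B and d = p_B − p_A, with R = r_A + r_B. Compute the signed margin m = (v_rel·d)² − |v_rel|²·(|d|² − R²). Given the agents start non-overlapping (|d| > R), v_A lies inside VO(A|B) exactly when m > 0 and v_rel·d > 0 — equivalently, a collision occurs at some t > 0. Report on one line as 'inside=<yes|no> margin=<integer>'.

d = (18, -3),  |d|² = 333;  R = 4+3 = 7,  c = 333−7² = 284
v_rel = (9, 0),  |v_rel|² = 81;  v_rel·d = (9)·(18) + (0)·(-3) = 162
81·t² − 324·t + 284 = 0  ⇒  m = 162² − 81·284 = 3240
m = 3240 > 0,  v_rel·d = 162 > 0  ⇒  inside

inside=yes margin=3240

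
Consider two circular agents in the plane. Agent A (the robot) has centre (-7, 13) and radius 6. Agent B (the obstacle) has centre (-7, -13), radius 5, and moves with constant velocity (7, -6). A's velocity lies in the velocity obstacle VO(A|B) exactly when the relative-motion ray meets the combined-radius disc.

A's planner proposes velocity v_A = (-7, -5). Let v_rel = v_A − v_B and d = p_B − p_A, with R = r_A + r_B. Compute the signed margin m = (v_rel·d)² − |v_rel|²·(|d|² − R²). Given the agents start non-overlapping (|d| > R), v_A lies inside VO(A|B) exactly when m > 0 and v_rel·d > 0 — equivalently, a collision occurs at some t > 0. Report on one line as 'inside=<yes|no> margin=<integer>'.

d = (0, -26),  |d|² = 676;  R = 6+5 = 11,  c = 676−11² = 555
v_rel = (-14, 1),  |v_rel|² = 197;  v_rel·d = (-14)·(0) + (1)·(-26) = -26
197·t² + 52·t + 555 = 0  ⇒  m = (-26)² − 197·555 = -108659
m = -108659 < 0,  v_rel·d = -26 < 0  ⇒  outside

inside=no margin=-108659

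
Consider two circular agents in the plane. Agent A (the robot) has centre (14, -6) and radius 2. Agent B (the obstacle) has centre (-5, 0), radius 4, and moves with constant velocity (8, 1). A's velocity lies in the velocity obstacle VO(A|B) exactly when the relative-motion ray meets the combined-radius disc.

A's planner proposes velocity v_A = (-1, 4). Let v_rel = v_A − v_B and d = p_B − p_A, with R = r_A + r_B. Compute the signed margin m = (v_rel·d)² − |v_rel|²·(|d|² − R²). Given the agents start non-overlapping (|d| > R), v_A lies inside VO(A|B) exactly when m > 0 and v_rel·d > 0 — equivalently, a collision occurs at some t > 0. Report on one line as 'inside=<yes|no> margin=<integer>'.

d = (-19, 6),  |d|² = 397;  R = 2+4 = 6,  c = 397−6² = 361
v_rel = (-9, 3),  |v_rel|² = 90;  v_rel·d = (-9)·(-19) + (3)·(6) = 189
90·t² − 378·t + 361 = 0  ⇒  m = 189² − 90·361 = 3231
m = 3231 > 0,  v_rel·d = 189 > 0  ⇒  inside

inside=yes margin=3231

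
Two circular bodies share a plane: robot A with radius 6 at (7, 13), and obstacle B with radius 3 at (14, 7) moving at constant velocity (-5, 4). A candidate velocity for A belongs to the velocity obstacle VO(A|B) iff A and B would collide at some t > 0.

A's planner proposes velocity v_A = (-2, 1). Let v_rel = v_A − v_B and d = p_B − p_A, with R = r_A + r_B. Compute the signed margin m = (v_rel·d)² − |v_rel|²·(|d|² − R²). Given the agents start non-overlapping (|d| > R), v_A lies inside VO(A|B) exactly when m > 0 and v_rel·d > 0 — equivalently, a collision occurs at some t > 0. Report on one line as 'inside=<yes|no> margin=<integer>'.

d = (7, -6),  |d|² = 85;  R = 6+3 = 9,  c = 85−9² = 4
v_rel = (3, -3),  |v_rel|² = 18;  v_rel·d = (3)·(7) + (-3)·(-6) = 39
18·t² − 78·t + 4 = 0  ⇒  m = 39² − 18·4 = 1449
m = 1449 > 0,  v_rel·d = 39 > 0  ⇒  inside

inside=yes margin=1449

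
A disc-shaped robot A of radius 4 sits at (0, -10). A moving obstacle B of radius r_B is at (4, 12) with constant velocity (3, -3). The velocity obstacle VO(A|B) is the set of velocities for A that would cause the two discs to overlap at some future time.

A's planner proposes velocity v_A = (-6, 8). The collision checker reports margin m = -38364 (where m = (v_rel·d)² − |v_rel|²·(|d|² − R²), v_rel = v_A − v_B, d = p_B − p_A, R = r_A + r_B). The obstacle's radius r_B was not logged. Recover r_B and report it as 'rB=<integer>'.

m = -38364
d = (4, 22);  v_rel = (-9, 11),  |v_rel|² = 202
v_rel×d = (-9)·(22) − (11)·(4) = -242
since m = R²·202 − (-242)²:  R² = (58564 + -38364) / 202 = 100
R = √100 = 10  ⇒  r_B = 10 − 4 = 6

rB=6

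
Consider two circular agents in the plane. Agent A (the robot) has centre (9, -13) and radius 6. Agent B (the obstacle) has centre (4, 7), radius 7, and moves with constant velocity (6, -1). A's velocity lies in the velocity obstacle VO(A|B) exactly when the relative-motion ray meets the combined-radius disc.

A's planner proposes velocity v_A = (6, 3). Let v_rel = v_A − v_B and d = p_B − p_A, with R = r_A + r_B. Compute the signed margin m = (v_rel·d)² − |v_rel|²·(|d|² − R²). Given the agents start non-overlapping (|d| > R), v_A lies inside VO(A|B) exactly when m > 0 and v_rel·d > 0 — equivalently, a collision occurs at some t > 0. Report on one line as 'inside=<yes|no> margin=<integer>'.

d = (-5, 20),  |d|² = 425;  R = 6+7 = 13,  c = 425−13² = 256
v_rel = (0, 4),  |v_rel|² = 16;  v_rel·d = (0)·(-5) + (4)·(20) = 80
16·t² − 160·t + 256 = 0  ⇒  m = 80² − 16·256 = 2304
m = 2304 > 0,  v_rel·d = 80 > 0  ⇒  inside

inside=yes margin=2304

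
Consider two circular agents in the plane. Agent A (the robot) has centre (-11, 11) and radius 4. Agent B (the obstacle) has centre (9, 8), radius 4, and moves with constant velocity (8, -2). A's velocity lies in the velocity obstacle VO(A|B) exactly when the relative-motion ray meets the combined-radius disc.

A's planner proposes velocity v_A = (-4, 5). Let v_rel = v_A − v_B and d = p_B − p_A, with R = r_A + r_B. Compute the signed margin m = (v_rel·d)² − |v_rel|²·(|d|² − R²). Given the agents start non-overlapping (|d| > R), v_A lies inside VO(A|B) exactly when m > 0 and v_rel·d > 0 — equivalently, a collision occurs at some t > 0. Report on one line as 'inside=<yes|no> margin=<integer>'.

d = (20, -3),  |d|² = 409;  R = 4+4 = 8,  c = 409−8² = 345
v_rel = (-12, 7),  |v_rel|² = 193;  v_rel·d = (-12)·(20) + (7)·(-3) = -261
193·t² + 522·t + 345 = 0  ⇒  m = (-261)² − 193·345 = 1536
m = 1536 > 0,  v_rel·d = -261 < 0  ⇒  outside

inside=no margin=1536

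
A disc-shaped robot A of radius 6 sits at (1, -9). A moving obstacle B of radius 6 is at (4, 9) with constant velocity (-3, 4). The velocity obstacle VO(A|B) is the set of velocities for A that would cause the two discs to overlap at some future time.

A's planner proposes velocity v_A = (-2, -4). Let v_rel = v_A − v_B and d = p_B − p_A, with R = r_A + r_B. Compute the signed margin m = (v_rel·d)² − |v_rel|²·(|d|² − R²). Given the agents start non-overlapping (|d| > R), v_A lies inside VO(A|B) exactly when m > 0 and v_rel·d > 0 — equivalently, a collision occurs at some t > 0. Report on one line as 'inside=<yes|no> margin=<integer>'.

d = (3, 18),  |d|² = 333;  R = 6+6 = 12,  c = 333−12² = 189
v_rel = (1, -8),  |v_rel|² = 65;  v_rel·d = (1)·(3) + (-8)·(18) = -141
65·t² + 282·t + 189 = 0  ⇒  m = (-141)² − 65·189 = 7596
m = 7596 > 0,  v_rel·d = -141 < 0  ⇒  outside

inside=no margin=7596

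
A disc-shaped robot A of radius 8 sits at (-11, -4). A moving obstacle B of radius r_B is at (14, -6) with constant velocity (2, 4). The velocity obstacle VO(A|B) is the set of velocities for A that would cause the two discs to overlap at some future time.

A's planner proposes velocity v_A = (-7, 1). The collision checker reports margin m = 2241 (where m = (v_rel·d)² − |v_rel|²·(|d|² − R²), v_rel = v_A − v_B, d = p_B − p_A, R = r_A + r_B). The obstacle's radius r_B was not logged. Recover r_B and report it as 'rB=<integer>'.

m = 2241
d = (25, -2);  v_rel = (-9, -3),  |v_rel|² = 90
v_rel×d = (-9)·(-2) − (-3)·(25) = 93
since m = R²·90 − 93²:  R² = (8649 + 2241) / 90 = 121
R = √121 = 11  ⇒  r_B = 11 − 8 = 3

rB=3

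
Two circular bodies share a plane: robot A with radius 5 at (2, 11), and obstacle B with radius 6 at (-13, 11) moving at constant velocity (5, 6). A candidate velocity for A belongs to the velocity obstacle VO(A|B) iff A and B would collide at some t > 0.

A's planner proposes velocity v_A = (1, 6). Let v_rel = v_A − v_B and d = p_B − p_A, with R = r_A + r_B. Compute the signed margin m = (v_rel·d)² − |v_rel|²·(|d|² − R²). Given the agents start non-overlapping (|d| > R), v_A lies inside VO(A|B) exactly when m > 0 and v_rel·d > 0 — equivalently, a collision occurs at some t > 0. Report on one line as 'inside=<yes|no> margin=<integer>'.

d = (-15, 0),  |d|² = 225;  R = 5+6 = 11,  c = 225−11² = 104
v_rel = (-4, 0),  |v_rel|² = 16;  v_rel·d = (-4)·(-15) + (0)·(0) = 60
16·t² − 120·t + 104 = 0  ⇒  m = 60² − 16·104 = 1936
m = 1936 > 0,  v_rel·d = 60 > 0  ⇒  inside

inside=yes margin=1936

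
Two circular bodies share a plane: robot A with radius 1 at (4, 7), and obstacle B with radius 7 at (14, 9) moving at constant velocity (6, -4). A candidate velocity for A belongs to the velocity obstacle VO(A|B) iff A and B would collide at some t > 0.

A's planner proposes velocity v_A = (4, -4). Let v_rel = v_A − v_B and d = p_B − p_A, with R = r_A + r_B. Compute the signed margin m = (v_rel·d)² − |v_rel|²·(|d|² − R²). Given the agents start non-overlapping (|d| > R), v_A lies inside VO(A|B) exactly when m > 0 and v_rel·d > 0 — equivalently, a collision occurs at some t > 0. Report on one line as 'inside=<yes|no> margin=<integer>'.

d = (10, 2),  |d|² = 104;  R = 1+7 = 8,  c = 104−8² = 40
v_rel = (-2, 0),  |v_rel|² = 4;  v_rel·d = (-2)·(10) + (0)·(2) = -20
4·t² + 40·t + 40 = 0  ⇒  m = (-20)² − 4·40 = 240
m = 240 > 0,  v_rel·d = -20 < 0  ⇒  outside

inside=no margin=240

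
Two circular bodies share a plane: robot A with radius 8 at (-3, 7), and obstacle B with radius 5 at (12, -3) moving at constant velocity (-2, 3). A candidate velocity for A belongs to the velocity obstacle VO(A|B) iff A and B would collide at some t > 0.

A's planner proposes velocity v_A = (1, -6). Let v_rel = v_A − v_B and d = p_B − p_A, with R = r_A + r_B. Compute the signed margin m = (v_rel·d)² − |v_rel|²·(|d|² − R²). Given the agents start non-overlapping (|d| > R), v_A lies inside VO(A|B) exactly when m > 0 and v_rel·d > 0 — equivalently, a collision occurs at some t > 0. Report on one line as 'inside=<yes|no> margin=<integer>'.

d = (15, -10),  |d|² = 325;  R = 8+5 = 13,  c = 325−13² = 156
v_rel = (3, -9),  |v_rel|² = 90;  v_rel·d = (3)·(15) + (-9)·(-10) = 135
90·t² − 270·t + 156 = 0  ⇒  m = 135² − 90·156 = 4185
m = 4185 > 0,  v_rel·d = 135 > 0  ⇒  inside

inside=yes margin=4185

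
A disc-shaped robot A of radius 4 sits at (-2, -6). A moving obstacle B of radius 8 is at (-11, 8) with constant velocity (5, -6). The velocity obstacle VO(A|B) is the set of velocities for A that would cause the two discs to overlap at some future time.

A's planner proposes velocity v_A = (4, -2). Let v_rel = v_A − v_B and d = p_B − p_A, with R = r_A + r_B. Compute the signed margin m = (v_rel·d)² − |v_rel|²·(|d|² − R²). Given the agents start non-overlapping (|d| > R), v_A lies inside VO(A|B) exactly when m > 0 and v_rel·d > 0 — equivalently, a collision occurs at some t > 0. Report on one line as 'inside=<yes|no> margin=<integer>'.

d = (-9, 14),  |d|² = 277;  R = 4+8 = 12,  c = 277−12² = 133
v_rel = (-1, 4),  |v_rel|² = 17;  v_rel·d = (-1)·(-9) + (4)·(14) = 65
17·t² − 130·t + 133 = 0  ⇒  m = 65² − 17·133 = 1964
m = 1964 > 0,  v_rel·d = 65 > 0  ⇒  inside

inside=yes margin=1964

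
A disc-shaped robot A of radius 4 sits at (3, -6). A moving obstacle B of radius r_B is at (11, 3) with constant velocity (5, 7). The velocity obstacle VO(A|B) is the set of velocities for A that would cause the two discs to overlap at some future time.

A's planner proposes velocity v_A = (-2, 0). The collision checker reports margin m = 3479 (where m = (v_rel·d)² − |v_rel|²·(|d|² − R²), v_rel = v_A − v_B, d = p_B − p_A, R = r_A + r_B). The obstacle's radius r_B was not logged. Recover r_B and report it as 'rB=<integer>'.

m = 3479
d = (8, 9);  v_rel = (-7, -7),  |v_rel|² = 98
v_rel×d = (-7)·(9) − (-7)·(8) = -7
since m = R²·98 − (-7)²:  R² = (49 + 3479) / 98 = 36
R = √36 = 6  ⇒  r_B = 6 − 4 = 2

rB=2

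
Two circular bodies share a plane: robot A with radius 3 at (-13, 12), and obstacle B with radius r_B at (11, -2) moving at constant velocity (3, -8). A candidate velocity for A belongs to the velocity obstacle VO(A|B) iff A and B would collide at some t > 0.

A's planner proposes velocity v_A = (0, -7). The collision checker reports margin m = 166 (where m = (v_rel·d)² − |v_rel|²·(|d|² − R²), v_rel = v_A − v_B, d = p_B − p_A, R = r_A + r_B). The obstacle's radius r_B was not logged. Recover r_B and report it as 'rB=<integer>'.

m = 166
d = (24, -14);  v_rel = (-3, 1),  |v_rel|² = 10
v_rel×d = (-3)·(-14) − (1)·(24) = 18
since m = R²·10 − 18²:  R² = (324 + 166) / 10 = 49
R = √49 = 7  ⇒  r_B = 7 − 3 = 4

rB=4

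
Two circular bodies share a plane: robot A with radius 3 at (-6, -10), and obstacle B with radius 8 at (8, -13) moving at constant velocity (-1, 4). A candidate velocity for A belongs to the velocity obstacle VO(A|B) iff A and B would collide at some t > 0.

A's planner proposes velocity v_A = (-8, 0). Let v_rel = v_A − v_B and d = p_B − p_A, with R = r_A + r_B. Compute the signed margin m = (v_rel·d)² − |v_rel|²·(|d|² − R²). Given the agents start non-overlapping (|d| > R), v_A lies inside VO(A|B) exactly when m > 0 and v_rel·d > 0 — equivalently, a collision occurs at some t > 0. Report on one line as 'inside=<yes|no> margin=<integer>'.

d = (14, -3),  |d|² = 205;  R = 3+8 = 11,  c = 205−11² = 84
v_rel = (-7, -4),  |v_rel|² = 65;  v_rel·d = (-7)·(14) + (-4)·(-3) = -86
65·t² + 172·t + 84 = 0  ⇒  m = (-86)² − 65·84 = 1936
m = 1936 > 0,  v_rel·d = -86 < 0  ⇒  outside

inside=no margin=1936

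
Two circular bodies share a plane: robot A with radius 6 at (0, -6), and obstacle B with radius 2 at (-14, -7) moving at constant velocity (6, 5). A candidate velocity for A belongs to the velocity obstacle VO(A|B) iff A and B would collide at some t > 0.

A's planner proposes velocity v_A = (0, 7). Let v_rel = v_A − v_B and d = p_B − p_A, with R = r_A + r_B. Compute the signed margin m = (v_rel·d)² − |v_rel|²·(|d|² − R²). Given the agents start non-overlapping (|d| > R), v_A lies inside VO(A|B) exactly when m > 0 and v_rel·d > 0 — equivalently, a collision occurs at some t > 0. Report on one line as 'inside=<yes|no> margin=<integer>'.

d = (-14, -1),  |d|² = 197;  R = 6+2 = 8,  c = 197−8² = 133
v_rel = (-6, 2),  |v_rel|² = 40;  v_rel·d = (-6)·(-14) + (2)·(-1) = 82
40·t² − 164·t + 133 = 0  ⇒  m = 82² − 40·133 = 1404
m = 1404 > 0,  v_rel·d = 82 > 0  ⇒  inside

inside=yes margin=1404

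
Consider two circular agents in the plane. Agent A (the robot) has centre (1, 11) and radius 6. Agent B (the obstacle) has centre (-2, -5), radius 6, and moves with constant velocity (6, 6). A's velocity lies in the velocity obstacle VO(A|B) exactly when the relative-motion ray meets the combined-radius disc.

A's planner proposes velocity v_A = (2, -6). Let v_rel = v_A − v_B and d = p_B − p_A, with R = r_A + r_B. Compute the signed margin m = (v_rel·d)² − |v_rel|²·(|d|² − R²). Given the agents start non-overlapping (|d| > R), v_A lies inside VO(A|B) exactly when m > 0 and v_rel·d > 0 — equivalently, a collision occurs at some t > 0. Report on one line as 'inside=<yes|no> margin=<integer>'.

d = (-3, -16),  |d|² = 265;  R = 6+6 = 12,  c = 265−12² = 121
v_rel = (-4, -12),  |v_rel|² = 160;  v_rel·d = (-4)·(-3) + (-12)·(-16) = 204
160·t² − 408·t + 121 = 0  ⇒  m = 204² − 160·121 = 22256
m = 22256 > 0,  v_rel·d = 204 > 0  ⇒  inside

inside=yes margin=22256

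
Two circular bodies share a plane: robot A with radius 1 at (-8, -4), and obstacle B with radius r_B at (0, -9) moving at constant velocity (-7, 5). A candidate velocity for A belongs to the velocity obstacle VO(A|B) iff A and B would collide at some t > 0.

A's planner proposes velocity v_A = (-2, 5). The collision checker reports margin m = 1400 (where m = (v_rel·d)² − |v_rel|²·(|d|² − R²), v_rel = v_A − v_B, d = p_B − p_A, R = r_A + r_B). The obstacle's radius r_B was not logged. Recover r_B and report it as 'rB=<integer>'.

m = 1400
d = (8, -5);  v_rel = (5, 0),  |v_rel|² = 25
v_rel×d = (5)·(-5) − (0)·(8) = -25
since m = R²·25 − (-25)²:  R² = (625 + 1400) / 25 = 81
R = √81 = 9  ⇒  r_B = 9 − 1 = 8

rB=8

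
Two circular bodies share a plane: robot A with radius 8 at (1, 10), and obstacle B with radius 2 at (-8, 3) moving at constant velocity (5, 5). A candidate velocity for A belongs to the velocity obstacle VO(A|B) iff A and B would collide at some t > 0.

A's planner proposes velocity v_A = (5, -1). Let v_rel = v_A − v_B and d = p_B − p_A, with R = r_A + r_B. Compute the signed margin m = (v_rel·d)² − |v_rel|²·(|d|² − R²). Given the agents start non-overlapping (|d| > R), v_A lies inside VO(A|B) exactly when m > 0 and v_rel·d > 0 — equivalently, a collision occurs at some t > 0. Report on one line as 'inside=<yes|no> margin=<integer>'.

d = (-9, -7),  |d|² = 130;  R = 8+2 = 10,  c = 130−10² = 30
v_rel = (0, -6),  |v_rel|² = 36;  v_rel·d = (0)·(-9) + (-6)·(-7) = 42
36·t² − 84·t + 30 = 0  ⇒  m = 42² − 36·30 = 684
m = 684 > 0,  v_rel·d = 42 > 0  ⇒  inside

inside=yes margin=684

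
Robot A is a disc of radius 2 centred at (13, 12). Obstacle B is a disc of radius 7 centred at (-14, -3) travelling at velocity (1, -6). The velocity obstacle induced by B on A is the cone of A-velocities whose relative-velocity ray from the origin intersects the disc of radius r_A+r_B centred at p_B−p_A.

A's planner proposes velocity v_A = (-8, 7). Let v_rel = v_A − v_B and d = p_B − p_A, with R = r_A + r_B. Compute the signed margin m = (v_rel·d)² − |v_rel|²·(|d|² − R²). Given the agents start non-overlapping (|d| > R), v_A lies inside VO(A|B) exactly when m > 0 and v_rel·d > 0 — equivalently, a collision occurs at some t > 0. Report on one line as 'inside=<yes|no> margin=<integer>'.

d = (-27, -15),  |d|² = 954;  R = 2+7 = 9,  c = 954−9² = 873
v_rel = (-9, 13),  |v_rel|² = 250;  v_rel·d = (-9)·(-27) + (13)·(-15) = 48
250·t² − 96·t + 873 = 0  ⇒  m = 48² − 250·873 = -215946
m = -215946 < 0,  v_rel·d = 48 > 0  ⇒  outside

inside=no margin=-215946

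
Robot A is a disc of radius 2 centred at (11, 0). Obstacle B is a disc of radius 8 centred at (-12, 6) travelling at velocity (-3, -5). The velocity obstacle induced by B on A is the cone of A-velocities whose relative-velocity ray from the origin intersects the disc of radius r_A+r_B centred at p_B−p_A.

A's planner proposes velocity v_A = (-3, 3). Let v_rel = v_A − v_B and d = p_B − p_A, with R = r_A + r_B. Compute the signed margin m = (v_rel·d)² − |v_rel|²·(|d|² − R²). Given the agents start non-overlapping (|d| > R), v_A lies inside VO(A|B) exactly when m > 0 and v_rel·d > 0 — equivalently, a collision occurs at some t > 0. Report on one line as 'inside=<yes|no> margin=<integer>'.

d = (-23, 6),  |d|² = 565;  R = 2+8 = 10,  c = 565−10² = 465
v_rel = (0, 8),  |v_rel|² = 64;  v_rel·d = (0)·(-23) + (8)·(6) = 48
64·t² − 96·t + 465 = 0  ⇒  m = 48² − 64·465 = -27456
m = -27456 < 0,  v_rel·d = 48 > 0  ⇒  outside

inside=no margin=-27456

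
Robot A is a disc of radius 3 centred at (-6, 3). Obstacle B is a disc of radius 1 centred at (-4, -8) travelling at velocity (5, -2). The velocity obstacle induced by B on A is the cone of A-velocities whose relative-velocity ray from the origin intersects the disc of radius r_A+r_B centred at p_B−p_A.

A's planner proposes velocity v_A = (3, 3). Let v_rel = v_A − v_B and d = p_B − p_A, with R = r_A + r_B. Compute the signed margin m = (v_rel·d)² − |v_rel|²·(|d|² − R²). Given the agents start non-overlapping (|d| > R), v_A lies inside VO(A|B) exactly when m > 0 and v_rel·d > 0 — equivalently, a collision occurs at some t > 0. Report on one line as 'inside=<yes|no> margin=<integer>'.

d = (2, -11),  |d|² = 125;  R = 3+1 = 4,  c = 125−4² = 109
v_rel = (-2, 5),  |v_rel|² = 29;  v_rel·d = (-2)·(2) + (5)·(-11) = -59
29·t² + 118·t + 109 = 0  ⇒  m = (-59)² − 29·109 = 320
m = 320 > 0,  v_rel·d = -59 < 0  ⇒  outside

inside=no margin=320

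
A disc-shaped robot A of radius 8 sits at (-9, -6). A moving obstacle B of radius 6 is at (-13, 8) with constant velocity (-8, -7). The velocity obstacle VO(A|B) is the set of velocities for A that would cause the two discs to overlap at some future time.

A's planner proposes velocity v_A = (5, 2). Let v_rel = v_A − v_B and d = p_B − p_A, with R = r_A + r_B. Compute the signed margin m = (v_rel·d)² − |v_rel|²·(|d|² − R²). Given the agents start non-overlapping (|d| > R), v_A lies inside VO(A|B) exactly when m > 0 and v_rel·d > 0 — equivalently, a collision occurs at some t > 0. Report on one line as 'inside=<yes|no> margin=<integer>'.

d = (-4, 14),  |d|² = 212;  R = 8+6 = 14,  c = 212−14² = 16
v_rel = (13, 9),  |v_rel|² = 250;  v_rel·d = (13)·(-4) + (9)·(14) = 74
250·t² − 148·t + 16 = 0  ⇒  m = 74² − 250·16 = 1476
m = 1476 > 0,  v_rel·d = 74 > 0  ⇒  inside

inside=yes margin=1476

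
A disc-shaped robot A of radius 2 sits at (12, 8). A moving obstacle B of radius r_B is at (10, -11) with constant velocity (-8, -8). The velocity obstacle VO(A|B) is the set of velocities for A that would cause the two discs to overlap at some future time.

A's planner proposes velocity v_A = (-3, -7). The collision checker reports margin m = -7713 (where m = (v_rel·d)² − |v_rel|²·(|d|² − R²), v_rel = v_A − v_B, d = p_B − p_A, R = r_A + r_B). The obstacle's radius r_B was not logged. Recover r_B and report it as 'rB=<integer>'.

m = -7713
d = (-2, -19);  v_rel = (5, 1),  |v_rel|² = 26
v_rel×d = (5)·(-19) − (1)·(-2) = -93
since m = R²·26 − (-93)²:  R² = (8649 + -7713) / 26 = 36
R = √36 = 6  ⇒  r_B = 6 − 2 = 4

rB=4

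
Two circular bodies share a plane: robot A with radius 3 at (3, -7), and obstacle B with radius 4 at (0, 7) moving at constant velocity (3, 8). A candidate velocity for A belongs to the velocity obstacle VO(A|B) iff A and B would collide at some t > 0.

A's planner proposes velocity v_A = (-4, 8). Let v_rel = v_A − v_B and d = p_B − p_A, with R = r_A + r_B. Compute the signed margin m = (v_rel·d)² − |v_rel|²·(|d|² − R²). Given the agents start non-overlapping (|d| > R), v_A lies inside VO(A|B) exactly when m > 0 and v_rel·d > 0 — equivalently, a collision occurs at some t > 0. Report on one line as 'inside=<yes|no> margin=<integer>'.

d = (-3, 14),  |d|² = 205;  R = 3+4 = 7,  c = 205−7² = 156
v_rel = (-7, 0),  |v_rel|² = 49;  v_rel·d = (-7)·(-3) + (0)·(14) = 21
49·t² − 42·t + 156 = 0  ⇒  m = 21² − 49·156 = -7203
m = -7203 < 0,  v_rel·d = 21 > 0  ⇒  outside

inside=no margin=-7203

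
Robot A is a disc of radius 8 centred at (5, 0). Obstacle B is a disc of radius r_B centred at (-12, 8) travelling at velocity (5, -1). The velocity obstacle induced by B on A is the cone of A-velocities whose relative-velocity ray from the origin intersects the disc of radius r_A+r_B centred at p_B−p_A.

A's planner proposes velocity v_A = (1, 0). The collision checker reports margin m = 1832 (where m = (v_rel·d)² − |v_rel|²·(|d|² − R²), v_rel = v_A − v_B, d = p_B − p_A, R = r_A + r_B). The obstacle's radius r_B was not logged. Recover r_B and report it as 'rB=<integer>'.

m = 1832
d = (-17, 8);  v_rel = (-4, 1),  |v_rel|² = 17
v_rel×d = (-4)·(8) − (1)·(-17) = -15
since m = R²·17 − (-15)²:  R² = (225 + 1832) / 17 = 121
R = √121 = 11  ⇒  r_B = 11 − 8 = 3

rB=3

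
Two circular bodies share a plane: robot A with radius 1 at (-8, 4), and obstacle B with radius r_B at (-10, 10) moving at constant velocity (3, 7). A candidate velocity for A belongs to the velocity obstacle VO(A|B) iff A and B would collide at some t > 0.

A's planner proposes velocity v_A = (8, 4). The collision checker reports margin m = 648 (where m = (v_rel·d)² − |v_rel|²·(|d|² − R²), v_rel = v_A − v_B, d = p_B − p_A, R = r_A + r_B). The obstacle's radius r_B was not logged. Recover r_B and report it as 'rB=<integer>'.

m = 648
d = (-2, 6);  v_rel = (5, -3),  |v_rel|² = 34
v_rel×d = (5)·(6) − (-3)·(-2) = 24
since m = R²·34 − 24²:  R² = (576 + 648) / 34 = 36
R = √36 = 6  ⇒  r_B = 6 − 1 = 5

rB=5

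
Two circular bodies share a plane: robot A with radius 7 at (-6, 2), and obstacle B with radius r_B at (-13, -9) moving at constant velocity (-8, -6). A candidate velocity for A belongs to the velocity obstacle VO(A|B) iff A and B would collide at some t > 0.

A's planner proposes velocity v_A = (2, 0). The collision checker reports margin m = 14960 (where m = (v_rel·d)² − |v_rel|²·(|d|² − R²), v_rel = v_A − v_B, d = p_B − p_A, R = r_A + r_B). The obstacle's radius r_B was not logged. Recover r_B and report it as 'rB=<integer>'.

m = 14960
d = (-7, -11);  v_rel = (10, 6),  |v_rel|² = 136
v_rel×d = (10)·(-11) − (6)·(-7) = -68
since m = R²·136 − (-68)²:  R² = (4624 + 14960) / 136 = 144
R = √144 = 12  ⇒  r_B = 12 − 7 = 5

rB=5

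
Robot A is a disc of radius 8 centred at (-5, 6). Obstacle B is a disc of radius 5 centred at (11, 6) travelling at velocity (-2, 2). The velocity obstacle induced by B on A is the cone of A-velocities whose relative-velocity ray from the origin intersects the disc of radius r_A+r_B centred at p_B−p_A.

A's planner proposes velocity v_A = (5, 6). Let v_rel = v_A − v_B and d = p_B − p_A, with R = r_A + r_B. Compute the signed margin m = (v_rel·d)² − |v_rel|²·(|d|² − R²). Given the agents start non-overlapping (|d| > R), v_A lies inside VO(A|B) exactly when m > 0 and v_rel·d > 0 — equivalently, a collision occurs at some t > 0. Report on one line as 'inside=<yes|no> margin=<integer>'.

d = (16, 0),  |d|² = 256;  R = 8+5 = 13,  c = 256−13² = 87
v_rel = (7, 4),  |v_rel|² = 65;  v_rel·d = (7)·(16) + (4)·(0) = 112
65·t² − 224·t + 87 = 0  ⇒  m = 112² − 65·87 = 6889
m = 6889 > 0,  v_rel·d = 112 > 0  ⇒  inside

inside=yes margin=6889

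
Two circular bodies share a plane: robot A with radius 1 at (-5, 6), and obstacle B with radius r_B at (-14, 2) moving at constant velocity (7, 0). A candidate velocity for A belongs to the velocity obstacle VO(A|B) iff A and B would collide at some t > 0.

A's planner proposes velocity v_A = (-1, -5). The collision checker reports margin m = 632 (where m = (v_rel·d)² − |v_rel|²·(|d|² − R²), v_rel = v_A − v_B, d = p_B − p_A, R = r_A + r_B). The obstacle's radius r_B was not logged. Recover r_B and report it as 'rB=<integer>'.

m = 632
d = (-9, -4);  v_rel = (-8, -5),  |v_rel|² = 89
v_rel×d = (-8)·(-4) − (-5)·(-9) = -13
since m = R²·89 − (-13)²:  R² = (169 + 632) / 89 = 9
R = √9 = 3  ⇒  r_B = 3 − 1 = 2

rB=2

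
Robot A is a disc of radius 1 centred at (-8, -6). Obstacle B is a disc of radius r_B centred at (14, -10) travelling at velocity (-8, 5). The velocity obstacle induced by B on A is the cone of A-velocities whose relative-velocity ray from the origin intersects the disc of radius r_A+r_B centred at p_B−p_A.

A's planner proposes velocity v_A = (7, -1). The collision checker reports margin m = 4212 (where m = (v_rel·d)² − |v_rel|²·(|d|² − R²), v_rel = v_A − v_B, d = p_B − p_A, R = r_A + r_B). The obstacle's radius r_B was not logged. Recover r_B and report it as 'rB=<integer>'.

m = 4212
d = (22, -4);  v_rel = (15, -6),  |v_rel|² = 261
v_rel×d = (15)·(-4) − (-6)·(22) = 72
since m = R²·261 − 72²:  R² = (5184 + 4212) / 261 = 36
R = √36 = 6  ⇒  r_B = 6 − 1 = 5

rB=5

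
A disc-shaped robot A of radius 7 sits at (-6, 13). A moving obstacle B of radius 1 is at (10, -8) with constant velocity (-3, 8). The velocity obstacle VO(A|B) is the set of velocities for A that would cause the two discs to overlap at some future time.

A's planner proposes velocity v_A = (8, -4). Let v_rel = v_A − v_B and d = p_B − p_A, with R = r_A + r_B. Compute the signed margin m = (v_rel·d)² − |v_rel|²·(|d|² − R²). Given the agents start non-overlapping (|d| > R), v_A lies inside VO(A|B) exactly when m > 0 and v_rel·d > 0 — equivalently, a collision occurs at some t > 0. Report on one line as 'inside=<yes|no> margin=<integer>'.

d = (16, -21),  |d|² = 697;  R = 7+1 = 8,  c = 697−8² = 633
v_rel = (11, -12),  |v_rel|² = 265;  v_rel·d = (11)·(16) + (-12)·(-21) = 428
265·t² − 856·t + 633 = 0  ⇒  m = 428² − 265·633 = 15439
m = 15439 > 0,  v_rel·d = 428 > 0  ⇒  inside

inside=yes margin=15439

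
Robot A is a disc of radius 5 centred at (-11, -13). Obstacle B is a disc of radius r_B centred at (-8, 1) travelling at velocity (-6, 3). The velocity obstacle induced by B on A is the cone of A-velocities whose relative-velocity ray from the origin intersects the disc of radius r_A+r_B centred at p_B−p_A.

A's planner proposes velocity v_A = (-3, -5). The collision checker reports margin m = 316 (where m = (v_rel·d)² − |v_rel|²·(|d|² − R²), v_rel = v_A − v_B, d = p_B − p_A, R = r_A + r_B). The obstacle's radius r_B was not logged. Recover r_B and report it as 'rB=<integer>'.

m = 316
d = (3, 14);  v_rel = (3, -8),  |v_rel|² = 73
v_rel×d = (3)·(14) − (-8)·(3) = 66
since m = R²·73 − 66²:  R² = (4356 + 316) / 73 = 64
R = √64 = 8  ⇒  r_B = 8 − 5 = 3

rB=3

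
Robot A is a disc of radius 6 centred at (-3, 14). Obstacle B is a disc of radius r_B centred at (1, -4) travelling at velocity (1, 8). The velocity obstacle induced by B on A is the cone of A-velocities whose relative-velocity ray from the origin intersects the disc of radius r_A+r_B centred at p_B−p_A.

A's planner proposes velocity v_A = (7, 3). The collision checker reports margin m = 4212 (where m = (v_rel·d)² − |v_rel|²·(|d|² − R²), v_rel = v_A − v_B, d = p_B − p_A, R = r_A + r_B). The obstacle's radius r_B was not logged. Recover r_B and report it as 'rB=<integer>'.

m = 4212
d = (4, -18);  v_rel = (6, -5),  |v_rel|² = 61
v_rel×d = (6)·(-18) − (-5)·(4) = -88
since m = R²·61 − (-88)²:  R² = (7744 + 4212) / 61 = 196
R = √196 = 14  ⇒  r_B = 14 − 6 = 8

rB=8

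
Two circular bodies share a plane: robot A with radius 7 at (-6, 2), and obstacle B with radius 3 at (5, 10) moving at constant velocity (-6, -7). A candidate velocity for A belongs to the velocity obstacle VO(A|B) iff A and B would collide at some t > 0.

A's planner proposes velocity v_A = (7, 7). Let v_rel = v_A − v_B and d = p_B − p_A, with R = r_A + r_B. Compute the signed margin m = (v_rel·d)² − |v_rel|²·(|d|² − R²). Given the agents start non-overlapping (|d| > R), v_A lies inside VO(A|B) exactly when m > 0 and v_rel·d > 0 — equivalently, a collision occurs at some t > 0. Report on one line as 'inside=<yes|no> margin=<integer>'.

d = (11, 8),  |d|² = 185;  R = 7+3 = 10,  c = 185−10² = 85
v_rel = (13, 14),  |v_rel|² = 365;  v_rel·d = (13)·(11) + (14)·(8) = 255
365·t² − 510·t + 85 = 0  ⇒  m = 255² − 365·85 = 34000
m = 34000 > 0,  v_rel·d = 255 > 0  ⇒  inside

inside=yes margin=34000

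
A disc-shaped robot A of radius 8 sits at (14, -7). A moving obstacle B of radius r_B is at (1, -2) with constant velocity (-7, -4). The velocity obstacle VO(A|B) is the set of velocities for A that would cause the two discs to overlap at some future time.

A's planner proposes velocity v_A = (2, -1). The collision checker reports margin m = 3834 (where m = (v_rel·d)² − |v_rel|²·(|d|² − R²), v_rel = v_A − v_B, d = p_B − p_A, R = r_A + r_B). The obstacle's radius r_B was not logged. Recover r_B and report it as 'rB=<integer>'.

m = 3834
d = (-13, 5);  v_rel = (9, 3),  |v_rel|² = 90
v_rel×d = (9)·(5) − (3)·(-13) = 84
since m = R²·90 − 84²:  R² = (7056 + 3834) / 90 = 121
R = √121 = 11  ⇒  r_B = 11 − 8 = 3

rB=3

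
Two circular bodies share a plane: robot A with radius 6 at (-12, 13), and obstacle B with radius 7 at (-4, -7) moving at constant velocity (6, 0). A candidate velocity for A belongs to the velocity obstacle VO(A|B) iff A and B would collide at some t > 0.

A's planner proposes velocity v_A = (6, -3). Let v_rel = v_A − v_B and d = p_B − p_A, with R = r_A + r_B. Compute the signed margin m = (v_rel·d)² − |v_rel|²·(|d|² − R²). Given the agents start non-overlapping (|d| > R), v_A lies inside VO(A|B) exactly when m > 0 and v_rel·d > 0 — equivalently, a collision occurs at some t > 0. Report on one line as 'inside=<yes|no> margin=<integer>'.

d = (8, -20),  |d|² = 464;  R = 6+7 = 13,  c = 464−13² = 295
v_rel = (0, -3),  |v_rel|² = 9;  v_rel·d = (0)·(8) + (-3)·(-20) = 60
9·t² − 120·t + 295 = 0  ⇒  m = 60² − 9·295 = 945
m = 945 > 0,  v_rel·d = 60 > 0  ⇒  inside

inside=yes margin=945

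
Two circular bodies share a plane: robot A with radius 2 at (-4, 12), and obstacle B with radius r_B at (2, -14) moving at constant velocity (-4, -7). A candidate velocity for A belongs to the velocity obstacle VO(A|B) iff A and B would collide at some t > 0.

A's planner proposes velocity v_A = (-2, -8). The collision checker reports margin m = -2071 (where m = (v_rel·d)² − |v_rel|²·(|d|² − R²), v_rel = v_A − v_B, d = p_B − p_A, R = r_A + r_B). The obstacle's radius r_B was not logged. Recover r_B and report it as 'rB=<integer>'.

m = -2071
d = (6, -26);  v_rel = (2, -1),  |v_rel|² = 5
v_rel×d = (2)·(-26) − (-1)·(6) = -46
since m = R²·5 − (-46)²:  R² = (2116 + -2071) / 5 = 9
R = √9 = 3  ⇒  r_B = 3 − 2 = 1

rB=1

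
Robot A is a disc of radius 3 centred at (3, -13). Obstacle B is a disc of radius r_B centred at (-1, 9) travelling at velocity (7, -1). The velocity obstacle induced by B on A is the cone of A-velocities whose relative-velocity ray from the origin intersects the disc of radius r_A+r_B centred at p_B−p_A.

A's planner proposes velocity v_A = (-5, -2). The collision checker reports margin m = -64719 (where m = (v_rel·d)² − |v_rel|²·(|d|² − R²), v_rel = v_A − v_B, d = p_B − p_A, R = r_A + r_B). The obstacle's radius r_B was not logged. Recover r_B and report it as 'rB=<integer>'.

m = -64719
d = (-4, 22);  v_rel = (-12, -1),  |v_rel|² = 145
v_rel×d = (-12)·(22) − (-1)·(-4) = -268
since m = R²·145 − (-268)²:  R² = (71824 + -64719) / 145 = 49
R = √49 = 7  ⇒  r_B = 7 − 3 = 4

rB=4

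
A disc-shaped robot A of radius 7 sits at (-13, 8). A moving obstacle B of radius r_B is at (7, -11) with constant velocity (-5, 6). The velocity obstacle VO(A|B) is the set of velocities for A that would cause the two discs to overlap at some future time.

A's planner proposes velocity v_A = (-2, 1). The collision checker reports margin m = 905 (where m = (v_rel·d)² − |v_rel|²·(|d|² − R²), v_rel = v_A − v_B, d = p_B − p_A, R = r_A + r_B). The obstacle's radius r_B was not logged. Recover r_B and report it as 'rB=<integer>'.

m = 905
d = (20, -19);  v_rel = (3, -5),  |v_rel|² = 34
v_rel×d = (3)·(-19) − (-5)·(20) = 43
since m = R²·34 − 43²:  R² = (1849 + 905) / 34 = 81
R = √81 = 9  ⇒  r_B = 9 − 7 = 2

rB=2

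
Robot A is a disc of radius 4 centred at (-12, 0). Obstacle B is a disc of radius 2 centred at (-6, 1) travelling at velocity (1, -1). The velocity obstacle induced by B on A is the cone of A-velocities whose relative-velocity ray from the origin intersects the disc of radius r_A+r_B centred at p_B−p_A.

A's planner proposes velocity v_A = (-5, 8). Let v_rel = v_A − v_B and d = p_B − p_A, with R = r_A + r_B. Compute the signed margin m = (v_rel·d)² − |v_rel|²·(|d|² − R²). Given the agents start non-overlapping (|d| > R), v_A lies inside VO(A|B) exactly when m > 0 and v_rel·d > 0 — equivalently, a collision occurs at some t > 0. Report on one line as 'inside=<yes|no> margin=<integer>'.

d = (6, 1),  |d|² = 37;  R = 4+2 = 6,  c = 37−6² = 1
v_rel = (-6, 9),  |v_rel|² = 117;  v_rel·d = (-6)·(6) + (9)·(1) = -27
117·t² + 54·t + 1 = 0  ⇒  m = (-27)² − 117·1 = 612
m = 612 > 0,  v_rel·d = -27 < 0  ⇒  outside

inside=no margin=612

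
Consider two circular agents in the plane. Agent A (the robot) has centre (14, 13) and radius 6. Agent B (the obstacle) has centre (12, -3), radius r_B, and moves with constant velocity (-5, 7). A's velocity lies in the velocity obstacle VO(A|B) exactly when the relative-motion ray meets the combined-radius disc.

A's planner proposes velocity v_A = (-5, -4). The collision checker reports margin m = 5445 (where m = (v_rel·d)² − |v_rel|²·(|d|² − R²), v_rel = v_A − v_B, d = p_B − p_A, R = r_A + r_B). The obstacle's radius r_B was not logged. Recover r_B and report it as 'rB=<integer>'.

m = 5445
d = (-2, -16);  v_rel = (0, -11),  |v_rel|² = 121
v_rel×d = (0)·(-16) − (-11)·(-2) = -22
since m = R²·121 − (-22)²:  R² = (484 + 5445) / 121 = 49
R = √49 = 7  ⇒  r_B = 7 − 6 = 1

rB=1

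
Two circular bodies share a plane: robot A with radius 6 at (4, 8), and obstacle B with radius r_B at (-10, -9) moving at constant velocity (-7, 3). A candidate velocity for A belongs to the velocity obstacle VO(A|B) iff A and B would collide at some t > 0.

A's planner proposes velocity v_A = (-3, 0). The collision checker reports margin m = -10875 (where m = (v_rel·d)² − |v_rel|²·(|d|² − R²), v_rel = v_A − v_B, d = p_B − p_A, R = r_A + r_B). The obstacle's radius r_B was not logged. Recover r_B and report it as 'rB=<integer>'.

m = -10875
d = (-14, -17);  v_rel = (4, -3),  |v_rel|² = 25
v_rel×d = (4)·(-17) − (-3)·(-14) = -110
since m = R²·25 − (-110)²:  R² = (12100 + -10875) / 25 = 49
R = √49 = 7  ⇒  r_B = 7 − 6 = 1

rB=1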